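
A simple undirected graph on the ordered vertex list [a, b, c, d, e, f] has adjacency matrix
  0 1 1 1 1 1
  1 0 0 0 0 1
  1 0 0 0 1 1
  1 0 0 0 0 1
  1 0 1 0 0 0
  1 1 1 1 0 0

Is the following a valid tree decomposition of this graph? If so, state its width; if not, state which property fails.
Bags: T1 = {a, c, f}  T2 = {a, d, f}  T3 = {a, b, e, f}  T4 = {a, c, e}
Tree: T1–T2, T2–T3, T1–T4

A tree decomposition must satisfy three properties: every vertex lies in some bag; for every edge, both endpoints lie together in some bag; and for every vertex, the bags containing it form a connected subtree. Here bags containing vertex e are not connected in the tree, so the decomposition is invalid.

No — bags containing vertex e are not connected in the tree.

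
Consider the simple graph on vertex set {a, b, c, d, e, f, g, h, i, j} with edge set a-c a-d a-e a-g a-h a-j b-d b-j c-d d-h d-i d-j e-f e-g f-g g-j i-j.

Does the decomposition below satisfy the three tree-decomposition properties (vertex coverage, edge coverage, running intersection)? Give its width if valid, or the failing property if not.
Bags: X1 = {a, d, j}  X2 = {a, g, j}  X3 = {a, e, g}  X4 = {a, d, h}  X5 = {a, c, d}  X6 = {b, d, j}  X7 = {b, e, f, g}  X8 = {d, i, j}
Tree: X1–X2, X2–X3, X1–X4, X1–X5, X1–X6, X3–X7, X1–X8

A tree decomposition must satisfy three properties: every vertex lies in some bag; for every edge, both endpoints lie together in some bag; and for every vertex, the bags containing it form a connected subtree. Here bags containing vertex b are not connected in the tree, so the decomposition is invalid.

No — bags containing vertex b are not connected in the tree.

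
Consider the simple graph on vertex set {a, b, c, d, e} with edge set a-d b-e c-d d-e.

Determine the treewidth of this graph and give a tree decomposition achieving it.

Every bag has size at most 2, so the width is 2 − 1 = 1 and tw(G) ≤ 1. G has an edge, so its treewidth is at least 1. Combining the bounds, tw(G) = 1.

Treewidth 1.
One optimal decomposition is:
Bags: B1 = {a, d}  B2 = {c, d}  B3 = {d, e}  B4 = {b, e}
Tree: B1–B2, B2–B3, B3–B4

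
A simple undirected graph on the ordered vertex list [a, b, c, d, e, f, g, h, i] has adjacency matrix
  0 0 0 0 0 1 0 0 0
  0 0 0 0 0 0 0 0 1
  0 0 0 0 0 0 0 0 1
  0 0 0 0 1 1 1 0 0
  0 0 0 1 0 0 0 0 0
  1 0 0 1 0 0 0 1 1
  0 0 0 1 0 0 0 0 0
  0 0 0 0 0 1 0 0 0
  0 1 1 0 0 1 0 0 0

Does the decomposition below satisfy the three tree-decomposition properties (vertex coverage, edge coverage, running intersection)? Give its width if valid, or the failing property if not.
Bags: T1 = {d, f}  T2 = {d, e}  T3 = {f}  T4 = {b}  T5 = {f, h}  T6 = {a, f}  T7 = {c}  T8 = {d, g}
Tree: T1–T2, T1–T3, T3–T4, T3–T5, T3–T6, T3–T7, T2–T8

No — vertex i appears in no bag.

A tree decomposition must satisfy three properties: every vertex lies in some bag; for every edge, both endpoints lie together in some bag; and for every vertex, the bags containing it form a connected subtree. Here vertex i appears in no bag, so the decomposition is invalid.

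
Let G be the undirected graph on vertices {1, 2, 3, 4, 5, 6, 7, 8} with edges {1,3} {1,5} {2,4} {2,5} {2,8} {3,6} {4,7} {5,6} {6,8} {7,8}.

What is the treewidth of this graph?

2

A width-2 tree decomposition is:
Bags: B1 = {1, 3, 6}  B2 = {1, 5, 6}  B3 = {5, 6, 8}  B4 = {2, 5, 8}  B5 = {2, 7, 8}  B6 = {2, 4, 7}
Tree: B1–B2, B2–B3, B3–B4, B4–B5, B5–B6
Each bag holds 3 vertices, so the decomposition has width 2, which upper-bounds the treewidth. For the lower bound, G contains the cycle 3–1–5–6–3, so G is not a forest; only forests have treewidth ≤ 1, hence tw(G) ≥ 2. Combining the bounds, tw(G) = 2.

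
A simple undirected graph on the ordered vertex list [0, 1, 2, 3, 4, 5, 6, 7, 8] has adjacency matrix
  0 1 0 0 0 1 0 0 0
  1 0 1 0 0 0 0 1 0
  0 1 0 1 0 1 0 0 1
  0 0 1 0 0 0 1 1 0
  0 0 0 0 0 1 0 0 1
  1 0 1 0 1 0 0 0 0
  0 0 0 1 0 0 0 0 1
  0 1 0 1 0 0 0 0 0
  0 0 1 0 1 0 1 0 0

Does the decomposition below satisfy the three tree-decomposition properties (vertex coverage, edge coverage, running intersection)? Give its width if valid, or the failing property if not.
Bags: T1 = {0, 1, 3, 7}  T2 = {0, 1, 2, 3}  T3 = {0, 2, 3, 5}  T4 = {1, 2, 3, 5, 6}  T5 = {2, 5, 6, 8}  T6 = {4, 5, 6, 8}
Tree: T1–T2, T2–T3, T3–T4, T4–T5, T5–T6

A tree decomposition must satisfy three properties: every vertex lies in some bag; for every edge, both endpoints lie together in some bag; and for every vertex, the bags containing it form a connected subtree. Here bags containing vertex 1 are not connected in the tree, so the decomposition is invalid.

No — bags containing vertex 1 are not connected in the tree.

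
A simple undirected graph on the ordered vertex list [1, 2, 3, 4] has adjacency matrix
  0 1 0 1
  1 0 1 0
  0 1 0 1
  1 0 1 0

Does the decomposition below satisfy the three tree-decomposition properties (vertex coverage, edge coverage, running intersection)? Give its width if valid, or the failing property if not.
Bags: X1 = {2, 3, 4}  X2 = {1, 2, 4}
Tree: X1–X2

Vertex coverage: the bags together contain {1, 2, 3, 4}, the full vertex set. Edge coverage: each edge of G has both endpoints in at least one bag. Running intersection: for every vertex, the bags containing it form a connected subtree. All three properties hold, so this is a valid tree decomposition of width max|bag| − 1 = 2, and hence tw(G) ≤ 2.

Yes; width 2.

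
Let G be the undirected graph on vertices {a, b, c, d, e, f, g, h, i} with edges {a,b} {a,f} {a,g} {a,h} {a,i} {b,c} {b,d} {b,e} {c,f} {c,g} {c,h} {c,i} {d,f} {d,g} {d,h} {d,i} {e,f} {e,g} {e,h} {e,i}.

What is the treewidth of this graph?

A width-4 tree decomposition is:
Bags: B1 = {a, c, d, e, g}  B2 = {a, c, d, e, i}  B3 = {a, b, c, d, e}  B4 = {a, c, d, e, f}  B5 = {a, c, d, e, h}
Tree: B1–B2, B2–B3, B3–B4, B4–B5
Every bag has size at most 5, so the width is 5 − 1 = 4 and tw(G) ≤ 4. For the lower bound: the 5 vertex sets {c,g}, {e,i}, {a,b}, {d}, {f} are disjoint, each induces a connected subgraph, and every pair is joined by at least one edge of G. Contracting each set to a single vertex therefore yields K_{5} as a minor, and since treewidth is minor-monotone, tw(G) ≥ tw(K_{5}) = 4. Therefore the treewidth is 4.

4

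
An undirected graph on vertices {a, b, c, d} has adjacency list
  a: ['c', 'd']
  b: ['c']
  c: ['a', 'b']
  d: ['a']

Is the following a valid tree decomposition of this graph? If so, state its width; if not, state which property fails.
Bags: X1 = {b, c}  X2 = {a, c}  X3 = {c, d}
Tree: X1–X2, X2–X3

A tree decomposition must satisfy three properties: every vertex lies in some bag; for every edge, both endpoints lie together in some bag; and for every vertex, the bags containing it form a connected subtree. Here edge (a,d) lies in no bag, so the decomposition is invalid.

No — edge (a,d) lies in no bag.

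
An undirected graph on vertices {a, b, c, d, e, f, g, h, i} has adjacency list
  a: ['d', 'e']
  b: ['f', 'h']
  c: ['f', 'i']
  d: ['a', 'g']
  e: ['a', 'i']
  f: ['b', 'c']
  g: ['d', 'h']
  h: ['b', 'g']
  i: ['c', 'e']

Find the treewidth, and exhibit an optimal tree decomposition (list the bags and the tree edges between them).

Treewidth 2.
One optimal decomposition is:
Bags: B1 = {a, e, i}  B2 = {a, c, i}  B3 = {a, c, f}  B4 = {a, b, f}  B5 = {a, b, h}  B6 = {a, g, h}  B7 = {a, d, g}
Tree: B1–B2, B2–B3, B3–B4, B4–B5, B5–B6, B6–B7

The largest bag has 3 vertices, giving width 2; this decomposition certifies tw(G) ≤ 2. Since a–e–i–c–f–b–h–g–d–a is a cycle in G, G is not acyclic. Forests are exactly the graphs of treewidth ≤ 1, so tw(G) ≥ 2. Combining the bounds, tw(G) = 2.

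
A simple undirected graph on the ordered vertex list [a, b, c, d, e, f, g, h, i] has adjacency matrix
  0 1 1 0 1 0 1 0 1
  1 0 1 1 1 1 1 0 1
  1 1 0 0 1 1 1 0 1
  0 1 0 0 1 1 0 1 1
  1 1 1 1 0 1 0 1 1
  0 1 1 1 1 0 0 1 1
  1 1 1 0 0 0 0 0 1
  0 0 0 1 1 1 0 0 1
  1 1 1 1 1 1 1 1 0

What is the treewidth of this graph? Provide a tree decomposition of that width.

Every bag has size at most 5, so the width is 5 − 1 = 4 and tw(G) ≤ 4. Conversely, {d, e, f, h, i} is a clique of size 5, and the vertices of any clique must share a bag in every tree decomposition; so some bag has ≥ 5 vertices and tw(G) ≥ 4. The upper and lower bounds meet at 4, so that is the treewidth.

Treewidth 4.
One such decomposition:
Bags: B1 = {a, b, c, e, i}  B2 = {b, c, e, f, i}  B3 = {b, d, e, f, i}  B4 = {d, e, f, h, i}  B5 = {a, b, c, g, i}
Tree: B1–B2, B2–B3, B3–B4, B1–B5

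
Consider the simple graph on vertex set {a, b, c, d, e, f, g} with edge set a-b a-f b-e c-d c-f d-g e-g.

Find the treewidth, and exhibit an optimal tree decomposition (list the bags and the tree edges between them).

Treewidth 2.
Bags: B1 = {d, e, g}  B2 = {b, d, e}  B3 = {a, b, d}  B4 = {a, d, f}  B5 = {c, d, f}
Tree: B1–B2, B2–B3, B3–B4, B4–B5

The largest bag has 3 vertices, giving width 2; this decomposition certifies tw(G) ≤ 2. For the lower bound, G contains the cycle d–g–e–b–a–f–c–d, so G is not a forest; only forests have treewidth ≤ 1, hence tw(G) ≥ 2. Therefore the treewidth is 2.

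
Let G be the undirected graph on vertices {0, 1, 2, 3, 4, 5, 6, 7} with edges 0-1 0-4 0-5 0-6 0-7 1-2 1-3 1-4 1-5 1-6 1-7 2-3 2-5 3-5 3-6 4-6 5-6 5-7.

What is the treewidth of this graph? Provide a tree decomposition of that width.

The largest bag has 4 vertices, giving width 3; this decomposition certifies tw(G) ≤ 3. On the other hand G contains the 4-clique {0, 1, 4, 6}. A clique must lie in a single bag of any decomposition, so no decomposition can have width below 3. Combining the bounds, tw(G) = 3.

Treewidth 3.
One such decomposition:
Bags: B1 = {0, 1, 5, 6}  B2 = {1, 3, 5, 6}  B3 = {0, 1, 5, 7}  B4 = {0, 1, 4, 6}  B5 = {1, 2, 3, 5}
Tree: B1–B2, B1–B3, B1–B4, B2–B5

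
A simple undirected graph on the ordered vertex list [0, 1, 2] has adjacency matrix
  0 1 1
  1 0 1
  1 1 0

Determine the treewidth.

2

A width-2 tree decomposition is:
Bags: B1 = {0, 1, 2}
Tree: (single bag)
With just one bag of size 3, the width is 3 − 1 = 2, so tw(G) ≤ 2. On the other hand G contains the 3-clique {0, 1, 2}. A clique must lie in a single bag of any decomposition, so no decomposition can have width below 2. Hence tw(G) = 2 exactly.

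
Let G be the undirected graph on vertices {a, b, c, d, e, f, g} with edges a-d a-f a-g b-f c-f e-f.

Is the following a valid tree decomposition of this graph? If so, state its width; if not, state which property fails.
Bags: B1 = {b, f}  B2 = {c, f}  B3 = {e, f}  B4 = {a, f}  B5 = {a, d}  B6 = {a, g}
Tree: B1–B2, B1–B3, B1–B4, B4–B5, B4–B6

Yes; width 1.

Every vertex of G appears in some bag (union = {a, b, c, d, e, f, g}); every edge is covered by a bag; and for each vertex v the set of bags containing v is connected in the bag tree. The decomposition is therefore valid. The largest bag has 2 vertices, so the width is 1.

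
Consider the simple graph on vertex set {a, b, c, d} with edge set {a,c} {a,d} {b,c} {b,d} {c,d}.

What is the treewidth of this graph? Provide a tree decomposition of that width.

Treewidth 2.
Bags: B1 = {a, c, d}  B2 = {b, c, d}
Tree: B1–B2

Each bag holds 3 vertices, so the decomposition has width 2, which upper-bounds the treewidth. For the lower bound, the 3 vertices {a, c, d} are pairwise adjacent, and any tree decomposition puts a clique entirely inside one bag — forcing width ≥ 2. Therefore the treewidth is 2.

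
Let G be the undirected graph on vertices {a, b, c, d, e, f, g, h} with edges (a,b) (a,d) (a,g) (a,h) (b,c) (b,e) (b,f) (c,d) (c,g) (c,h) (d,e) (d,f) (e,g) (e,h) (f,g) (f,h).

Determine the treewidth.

4

A width-4 tree decomposition is:
Bags: B1 = {b, c, d, g, h}  B2 = {b, d, f, g, h}  B3 = {a, b, d, g, h}  B4 = {b, d, e, g, h}
Tree: B1–B2, B2–B3, B3–B4
The largest bag has 5 vertices, giving width 4; this decomposition certifies tw(G) ≤ 4. For the lower bound: the 5 vertex sets {c,d}, {b,f}, {a,h}, {g}, {e} are disjoint, each induces a connected subgraph, and every pair is joined by at least one edge of G. Contracting each set to a single vertex therefore yields K_{5} as a minor, and since treewidth is minor-monotone, tw(G) ≥ tw(K_{5}) = 4. The upper and lower bounds meet at 4, so that is the treewidth.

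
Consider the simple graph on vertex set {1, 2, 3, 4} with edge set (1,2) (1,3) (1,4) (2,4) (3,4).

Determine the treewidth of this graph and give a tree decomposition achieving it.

Every bag has size at most 3, so the width is 3 − 1 = 2 and tw(G) ≤ 2. Conversely, {1, 2, 4} is a clique of size 3, and the vertices of any clique must share a bag in every tree decomposition; so some bag has ≥ 3 vertices and tw(G) ≥ 2. Combining the bounds, tw(G) = 2.

Treewidth 2.
Bags: B1 = {1, 3, 4}  B2 = {1, 2, 4}
Tree: B1–B2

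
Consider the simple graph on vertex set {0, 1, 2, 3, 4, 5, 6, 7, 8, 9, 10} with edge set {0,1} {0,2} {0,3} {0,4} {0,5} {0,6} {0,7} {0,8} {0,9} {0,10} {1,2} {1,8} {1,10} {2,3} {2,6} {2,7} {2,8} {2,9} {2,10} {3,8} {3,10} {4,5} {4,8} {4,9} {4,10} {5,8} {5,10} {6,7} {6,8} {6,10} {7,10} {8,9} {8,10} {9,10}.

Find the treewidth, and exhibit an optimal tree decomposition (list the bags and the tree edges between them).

Each bag holds 5 vertices, so the decomposition has width 4, which upper-bounds the treewidth. Conversely, {0, 1, 2, 8, 10} is a clique of size 5, and the vertices of any clique must share a bag in every tree decomposition; so some bag has ≥ 5 vertices and tw(G) ≥ 4. Therefore the treewidth is 4.

Treewidth 4.
One optimal decomposition is:
Bags: B1 = {0, 2, 8, 9, 10}  B2 = {0, 4, 8, 9, 10}  B3 = {0, 2, 3, 8, 10}  B4 = {0, 2, 6, 8, 10}  B5 = {0, 4, 5, 8, 10}  B6 = {0, 2, 6, 7, 10}  B7 = {0, 1, 2, 8, 10}
Tree: B1–B2, B1–B3, B3–B4, B2–B5, B4–B6, B1–B7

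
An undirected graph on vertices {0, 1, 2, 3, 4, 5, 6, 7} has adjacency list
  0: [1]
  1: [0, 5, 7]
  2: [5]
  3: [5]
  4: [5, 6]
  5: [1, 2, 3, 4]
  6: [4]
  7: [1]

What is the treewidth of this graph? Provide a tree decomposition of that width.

Each bag holds 2 vertices, so the decomposition has width 1, which upper-bounds the treewidth. Since G has at least one edge (e.g. 5–1), it is not an edgeless graph, so tw(G) ≥ 1. The upper and lower bounds meet at 1, so that is the treewidth.

Treewidth 1.
Bags: B1 = {1, 5}  B2 = {2, 5}  B3 = {1, 7}  B4 = {0, 1}  B5 = {3, 5}  B6 = {4, 5}  B7 = {4, 6}
Tree: B1–B2, B1–B3, B1–B4, B1–B5, B1–B6, B6–B7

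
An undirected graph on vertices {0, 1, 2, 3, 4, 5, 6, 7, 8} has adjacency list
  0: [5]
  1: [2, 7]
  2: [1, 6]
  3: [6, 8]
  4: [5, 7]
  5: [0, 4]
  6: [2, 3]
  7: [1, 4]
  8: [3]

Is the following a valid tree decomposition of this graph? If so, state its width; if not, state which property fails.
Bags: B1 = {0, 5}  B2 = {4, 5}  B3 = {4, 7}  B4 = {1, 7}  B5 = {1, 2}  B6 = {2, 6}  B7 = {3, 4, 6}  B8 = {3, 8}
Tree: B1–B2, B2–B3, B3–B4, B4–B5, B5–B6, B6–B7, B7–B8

No — bags containing vertex 4 are not connected in the tree.

A tree decomposition must satisfy three properties: every vertex lies in some bag; for every edge, both endpoints lie together in some bag; and for every vertex, the bags containing it form a connected subtree. Here bags containing vertex 4 are not connected in the tree, so the decomposition is invalid.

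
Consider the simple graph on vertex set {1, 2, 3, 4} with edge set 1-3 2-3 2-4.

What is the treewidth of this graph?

1

A width-1 tree decomposition is:
Bags: B1 = {1, 3}  B2 = {2, 3}  B3 = {2, 4}
Tree: B1–B2, B2–B3
Each bag holds 2 vertices, so the decomposition has width 1, which upper-bounds the treewidth. Since G has at least one edge (e.g. 1–3), it is not an edgeless graph, so tw(G) ≥ 1. Hence tw(G) = 1 exactly.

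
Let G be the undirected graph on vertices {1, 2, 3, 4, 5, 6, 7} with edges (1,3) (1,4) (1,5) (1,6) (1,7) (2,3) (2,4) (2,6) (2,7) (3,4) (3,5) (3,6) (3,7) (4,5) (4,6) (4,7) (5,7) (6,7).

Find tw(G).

4

A width-4 tree decomposition is:
Bags: B1 = {1, 3, 4, 5, 7}  B2 = {1, 3, 4, 6, 7}  B3 = {2, 3, 4, 6, 7}
Tree: B1–B2, B2–B3
The largest bag has 5 vertices, giving width 4; this decomposition certifies tw(G) ≤ 4. Conversely, {1, 3, 4, 5, 7} is a clique of size 5, and the vertices of any clique must share a bag in every tree decomposition; so some bag has ≥ 5 vertices and tw(G) ≥ 4. Therefore the treewidth is 4.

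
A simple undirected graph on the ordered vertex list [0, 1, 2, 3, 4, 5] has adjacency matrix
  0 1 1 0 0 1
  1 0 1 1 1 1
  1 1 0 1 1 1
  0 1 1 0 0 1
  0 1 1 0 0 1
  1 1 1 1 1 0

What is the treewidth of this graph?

A width-3 tree decomposition is:
Bags: B1 = {0, 1, 2, 5}  B2 = {1, 2, 3, 5}  B3 = {1, 2, 4, 5}
Tree: B1–B2, B2–B3
The largest bag has 4 vertices, giving width 3; this decomposition certifies tw(G) ≤ 3. For the lower bound, the 4 vertices {0, 1, 2, 5} are pairwise adjacent, and any tree decomposition puts a clique entirely inside one bag — forcing width ≥ 3. Combining the bounds, tw(G) = 3.

3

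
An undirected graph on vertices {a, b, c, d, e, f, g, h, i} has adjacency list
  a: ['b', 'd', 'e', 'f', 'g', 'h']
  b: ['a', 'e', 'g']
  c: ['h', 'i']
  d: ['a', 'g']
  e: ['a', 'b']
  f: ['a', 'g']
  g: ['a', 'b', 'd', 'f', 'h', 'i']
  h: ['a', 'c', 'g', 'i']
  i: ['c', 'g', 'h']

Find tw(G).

2

A width-2 tree decomposition is:
Bags: B1 = {a, g, h}  B2 = {a, b, g}  B3 = {a, f, g}  B4 = {a, b, e}  B5 = {g, h, i}  B6 = {a, d, g}  B7 = {c, h, i}
Tree: B1–B2, B2–B3, B2–B4, B1–B5, B1–B6, B5–B7
The largest bag has 3 vertices, giving width 2; this decomposition certifies tw(G) ≤ 2. On the other hand G contains the 3-clique {a, d, g}. A clique must lie in a single bag of any decomposition, so no decomposition can have width below 2. Combining the bounds, tw(G) = 2.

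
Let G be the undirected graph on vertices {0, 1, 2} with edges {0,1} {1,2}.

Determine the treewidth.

A width-1 tree decomposition is:
Bags: B1 = {0, 1}  B2 = {1, 2}
Tree: B1–B2
Every bag has size at most 2, so the width is 2 − 1 = 1 and tw(G) ≤ 1. Since G has at least one edge (e.g. 1–0), it is not an edgeless graph, so tw(G) ≥ 1. Combining the bounds, tw(G) = 1.

1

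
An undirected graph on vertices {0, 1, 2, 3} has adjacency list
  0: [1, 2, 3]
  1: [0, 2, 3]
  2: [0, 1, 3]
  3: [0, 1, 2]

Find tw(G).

3

A width-3 tree decomposition is:
Bags: B1 = {0, 1, 2, 3}
Tree: (single bag)
With just one bag of size 4, the width is 4 − 1 = 3, so tw(G) ≤ 3. For the lower bound, the 4 vertices {0, 1, 2, 3} are pairwise adjacent, and any tree decomposition puts a clique entirely inside one bag — forcing width ≥ 3. Hence tw(G) = 3 exactly.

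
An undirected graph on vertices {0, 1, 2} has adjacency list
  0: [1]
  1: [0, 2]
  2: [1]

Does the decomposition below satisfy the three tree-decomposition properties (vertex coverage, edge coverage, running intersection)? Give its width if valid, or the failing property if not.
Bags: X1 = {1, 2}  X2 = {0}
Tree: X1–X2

A tree decomposition must satisfy three properties: every vertex lies in some bag; for every edge, both endpoints lie together in some bag; and for every vertex, the bags containing it form a connected subtree. Here edge (1,0) lies in no bag, so the decomposition is invalid.

No — edge (1,0) lies in no bag.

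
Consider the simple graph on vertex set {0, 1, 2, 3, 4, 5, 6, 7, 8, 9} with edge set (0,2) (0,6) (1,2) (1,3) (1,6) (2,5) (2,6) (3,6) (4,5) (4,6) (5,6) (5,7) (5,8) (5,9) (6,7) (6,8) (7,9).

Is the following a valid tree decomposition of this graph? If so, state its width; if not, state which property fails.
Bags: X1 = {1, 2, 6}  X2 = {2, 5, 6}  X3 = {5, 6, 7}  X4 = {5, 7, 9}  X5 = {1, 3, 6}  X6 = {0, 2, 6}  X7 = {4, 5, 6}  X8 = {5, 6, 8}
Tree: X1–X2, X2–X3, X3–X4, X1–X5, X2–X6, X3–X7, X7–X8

Vertex coverage: the bags together contain {0, 1, 2, 3, 4, 5, 6, 7, 8, 9}, the full vertex set. Edge coverage: each edge of G has both endpoints in at least one bag. Running intersection: for every vertex, the bags containing it form a connected subtree. All three properties hold, so this is a valid tree decomposition of width max|bag| − 1 = 2, and hence tw(G) ≤ 2.

Yes; width 2.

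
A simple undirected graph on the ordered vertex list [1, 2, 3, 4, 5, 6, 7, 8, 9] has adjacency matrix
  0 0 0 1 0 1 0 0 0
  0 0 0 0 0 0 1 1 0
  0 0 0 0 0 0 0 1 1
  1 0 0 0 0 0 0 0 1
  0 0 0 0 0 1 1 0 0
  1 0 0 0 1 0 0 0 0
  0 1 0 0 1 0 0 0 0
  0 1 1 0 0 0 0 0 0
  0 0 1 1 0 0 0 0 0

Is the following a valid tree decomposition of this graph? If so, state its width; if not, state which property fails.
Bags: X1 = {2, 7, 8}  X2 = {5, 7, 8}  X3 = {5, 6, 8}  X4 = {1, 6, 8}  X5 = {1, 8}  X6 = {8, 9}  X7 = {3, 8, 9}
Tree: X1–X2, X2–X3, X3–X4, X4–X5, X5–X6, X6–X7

A tree decomposition must satisfy three properties: every vertex lies in some bag; for every edge, both endpoints lie together in some bag; and for every vertex, the bags containing it form a connected subtree. Here vertex 4 appears in no bag, so the decomposition is invalid.

No — vertex 4 appears in no bag.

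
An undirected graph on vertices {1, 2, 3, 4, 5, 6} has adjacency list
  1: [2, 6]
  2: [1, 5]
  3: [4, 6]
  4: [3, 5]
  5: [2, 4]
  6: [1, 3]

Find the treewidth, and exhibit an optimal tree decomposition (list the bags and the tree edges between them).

Treewidth 2.
One such decomposition:
Bags: B1 = {1, 2, 5}  B2 = {1, 4, 5}  B3 = {1, 3, 4}  B4 = {1, 3, 6}
Tree: B1–B2, B2–B3, B3–B4

Each bag holds 3 vertices, so the decomposition has width 2, which upper-bounds the treewidth. The edges 1–2–5–4–3–6–1 form a cycle, so G is not a tree and its treewidth is at least 2. The upper and lower bounds meet at 2, so that is the treewidth.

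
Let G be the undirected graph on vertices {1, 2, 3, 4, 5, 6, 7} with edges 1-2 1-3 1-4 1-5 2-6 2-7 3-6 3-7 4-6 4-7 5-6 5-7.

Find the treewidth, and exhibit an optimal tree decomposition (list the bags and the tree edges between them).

Treewidth 3.
One such decomposition:
Bags: B1 = {1, 5, 6, 7}  B2 = {1, 3, 6, 7}  B3 = {1, 4, 6, 7}  B4 = {1, 2, 6, 7}
Tree: B1–B2, B2–B3, B3–B4

The largest bag has 4 vertices, giving width 3; this decomposition certifies tw(G) ≤ 3. For the lower bound: the 4 vertex sets {5,7}, {3,6}, {1}, {4} are disjoint, each induces a connected subgraph, and every pair is joined by at least one edge of G. Contracting each set to a single vertex therefore yields K_{4} as a minor, and since treewidth is minor-monotone, tw(G) ≥ tw(K_{4}) = 3. Hence tw(G) = 3 exactly.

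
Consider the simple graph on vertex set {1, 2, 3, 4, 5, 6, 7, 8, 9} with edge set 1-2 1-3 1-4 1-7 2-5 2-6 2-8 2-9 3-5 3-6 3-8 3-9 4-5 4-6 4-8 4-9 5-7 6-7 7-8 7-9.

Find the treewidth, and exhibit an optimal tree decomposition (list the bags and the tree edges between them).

Treewidth 4.
One optimal decomposition is:
Bags: B1 = {2, 3, 4, 6, 7}  B2 = {1, 2, 3, 4, 7}  B3 = {2, 3, 4, 7, 8}  B4 = {2, 3, 4, 5, 7}  B5 = {2, 3, 4, 7, 9}
Tree: B1–B2, B2–B3, B3–B4, B4–B5

The largest bag has 5 vertices, giving width 4; this decomposition certifies tw(G) ≤ 4. For the lower bound: the 5 vertex sets {3,6}, {1,7}, {4,8}, {2}, {5} are disjoint, each induces a connected subgraph, and every pair is joined by at least one edge of G. Contracting each set to a single vertex therefore yields K_{5} as a minor, and since treewidth is minor-monotone, tw(G) ≥ tw(K_{5}) = 4. The upper and lower bounds meet at 4, so that is the treewidth.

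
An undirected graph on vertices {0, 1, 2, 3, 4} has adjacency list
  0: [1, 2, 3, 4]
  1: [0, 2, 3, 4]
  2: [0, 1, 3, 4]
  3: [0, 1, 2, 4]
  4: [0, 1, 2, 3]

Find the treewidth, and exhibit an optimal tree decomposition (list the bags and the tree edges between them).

A single bag containing all 5 vertices is trivially a valid decomposition of width 4. Conversely, {0, 1, 2, 3, 4} is a clique of size 5, and the vertices of any clique must share a bag in every tree decomposition; so some bag has ≥ 5 vertices and tw(G) ≥ 4. Combining the bounds, tw(G) = 4.

Treewidth 4.
Bags: B1 = {0, 1, 2, 3, 4}
Tree: (single bag)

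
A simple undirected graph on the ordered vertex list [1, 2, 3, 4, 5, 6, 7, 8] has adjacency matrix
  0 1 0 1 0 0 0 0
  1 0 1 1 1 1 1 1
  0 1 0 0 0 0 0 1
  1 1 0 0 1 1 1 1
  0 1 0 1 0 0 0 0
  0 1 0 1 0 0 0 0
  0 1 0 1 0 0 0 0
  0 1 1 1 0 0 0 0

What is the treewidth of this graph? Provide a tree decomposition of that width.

Treewidth 2.
One such decomposition:
Bags: B1 = {1, 2, 4}  B2 = {2, 4, 8}  B3 = {2, 3, 8}  B4 = {2, 4, 7}  B5 = {2, 4, 5}  B6 = {2, 4, 6}
Tree: B1–B2, B2–B3, B1–B4, B4–B5, B1–B6

Every bag has size at most 3, so the width is 3 − 1 = 2 and tw(G) ≤ 2. For the lower bound, the 3 vertices {2, 3, 8} are pairwise adjacent, and any tree decomposition puts a clique entirely inside one bag — forcing width ≥ 2. The upper and lower bounds meet at 2, so that is the treewidth.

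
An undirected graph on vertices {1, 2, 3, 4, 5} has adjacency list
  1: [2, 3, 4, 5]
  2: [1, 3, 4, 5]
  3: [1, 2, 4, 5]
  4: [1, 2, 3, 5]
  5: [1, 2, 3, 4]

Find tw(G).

4

A width-4 tree decomposition is:
Bags: B1 = {1, 2, 3, 4, 5}
Tree: (single bag)
A single bag containing all 5 vertices is trivially a valid decomposition of width 4. On the other hand G contains the 5-clique {1, 2, 3, 4, 5}. A clique must lie in a single bag of any decomposition, so no decomposition can have width below 4. The upper and lower bounds meet at 4, so that is the treewidth.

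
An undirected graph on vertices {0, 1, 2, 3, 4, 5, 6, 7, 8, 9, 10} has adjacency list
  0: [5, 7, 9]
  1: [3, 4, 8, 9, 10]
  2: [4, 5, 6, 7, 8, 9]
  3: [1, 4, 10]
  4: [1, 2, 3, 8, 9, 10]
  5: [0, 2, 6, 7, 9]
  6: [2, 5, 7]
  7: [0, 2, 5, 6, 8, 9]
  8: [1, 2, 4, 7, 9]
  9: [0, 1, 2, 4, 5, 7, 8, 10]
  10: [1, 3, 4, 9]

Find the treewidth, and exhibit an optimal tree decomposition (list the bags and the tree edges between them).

Each bag holds 4 vertices, so the decomposition has width 3, which upper-bounds the treewidth. Conversely, {0, 5, 7, 9} is a clique of size 4, and the vertices of any clique must share a bag in every tree decomposition; so some bag has ≥ 4 vertices and tw(G) ≥ 3. Therefore the treewidth is 3.

Treewidth 3.
One such decomposition:
Bags: B1 = {2, 4, 8, 9}  B2 = {1, 4, 8, 9}  B3 = {2, 7, 8, 9}  B4 = {2, 5, 7, 9}  B5 = {1, 4, 9, 10}  B6 = {1, 3, 4, 10}  B7 = {0, 5, 7, 9}  B8 = {2, 5, 6, 7}
Tree: B1–B2, B1–B3, B3–B4, B2–B5, B5–B6, B4–B7, B4–B8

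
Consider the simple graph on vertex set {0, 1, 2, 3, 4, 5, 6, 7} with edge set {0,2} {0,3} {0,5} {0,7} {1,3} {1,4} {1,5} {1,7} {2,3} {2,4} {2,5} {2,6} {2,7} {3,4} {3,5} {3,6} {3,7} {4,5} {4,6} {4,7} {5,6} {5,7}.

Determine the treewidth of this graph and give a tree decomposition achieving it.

Each bag holds 5 vertices, so the decomposition has width 4, which upper-bounds the treewidth. For the lower bound, the 5 vertices {1, 3, 4, 5, 7} are pairwise adjacent, and any tree decomposition puts a clique entirely inside one bag — forcing width ≥ 4. Therefore the treewidth is 4.

Treewidth 4.
One such decomposition:
Bags: B1 = {2, 3, 4, 5, 7}  B2 = {1, 3, 4, 5, 7}  B3 = {0, 2, 3, 5, 7}  B4 = {2, 3, 4, 5, 6}
Tree: B1–B2, B1–B3, B1–B4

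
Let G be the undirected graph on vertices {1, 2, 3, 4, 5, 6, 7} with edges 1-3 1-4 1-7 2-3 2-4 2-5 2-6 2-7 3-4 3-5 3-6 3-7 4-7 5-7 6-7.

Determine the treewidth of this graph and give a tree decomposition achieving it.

Each bag holds 4 vertices, so the decomposition has width 3, which upper-bounds the treewidth. Conversely, {1, 3, 4, 7} is a clique of size 4, and the vertices of any clique must share a bag in every tree decomposition; so some bag has ≥ 4 vertices and tw(G) ≥ 3. Hence tw(G) = 3 exactly.

Treewidth 3.
One optimal decomposition is:
Bags: B1 = {2, 3, 4, 7}  B2 = {1, 3, 4, 7}  B3 = {2, 3, 6, 7}  B4 = {2, 3, 5, 7}
Tree: B1–B2, B1–B3, B3–B4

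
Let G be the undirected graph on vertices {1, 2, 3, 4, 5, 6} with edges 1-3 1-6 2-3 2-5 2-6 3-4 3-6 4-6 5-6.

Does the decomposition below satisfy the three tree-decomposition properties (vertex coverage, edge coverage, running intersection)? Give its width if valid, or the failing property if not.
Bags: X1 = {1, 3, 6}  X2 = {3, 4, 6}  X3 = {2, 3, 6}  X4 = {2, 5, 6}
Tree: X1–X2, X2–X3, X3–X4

Yes; width 2.

Every vertex of G appears in some bag (union = {1, 2, 3, 4, 5, 6}); every edge is covered by a bag; and for each vertex v the set of bags containing v is connected in the bag tree. The decomposition is therefore valid. The largest bag has 3 vertices, so the width is 2.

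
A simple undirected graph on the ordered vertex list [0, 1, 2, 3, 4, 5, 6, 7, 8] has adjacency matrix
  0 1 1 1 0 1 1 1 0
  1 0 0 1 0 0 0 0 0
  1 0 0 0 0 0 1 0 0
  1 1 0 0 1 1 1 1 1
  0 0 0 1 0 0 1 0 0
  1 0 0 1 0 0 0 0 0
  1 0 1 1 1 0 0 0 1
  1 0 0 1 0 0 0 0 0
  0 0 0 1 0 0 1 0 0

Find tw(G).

A width-2 tree decomposition is:
Bags: B1 = {3, 4, 6}  B2 = {0, 3, 6}  B3 = {0, 3, 7}  B4 = {0, 3, 5}  B5 = {3, 6, 8}  B6 = {0, 1, 3}  B7 = {0, 2, 6}
Tree: B1–B2, B2–B3, B2–B4, B1–B5, B2–B6, B2–B7
Every bag has size at most 3, so the width is 3 − 1 = 2 and tw(G) ≤ 2. Conversely, {0, 2, 6} is a clique of size 3, and the vertices of any clique must share a bag in every tree decomposition; so some bag has ≥ 3 vertices and tw(G) ≥ 2. Therefore the treewidth is 2.

2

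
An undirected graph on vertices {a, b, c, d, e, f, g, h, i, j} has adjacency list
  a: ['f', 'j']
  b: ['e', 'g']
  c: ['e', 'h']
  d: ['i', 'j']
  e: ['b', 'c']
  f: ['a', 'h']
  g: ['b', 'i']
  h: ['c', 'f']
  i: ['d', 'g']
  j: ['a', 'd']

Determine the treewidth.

2

A width-2 tree decomposition is:
Bags: B1 = {c, f, h}  B2 = {a, c, f}  B3 = {a, c, j}  B4 = {c, d, j}  B5 = {c, d, i}  B6 = {c, g, i}  B7 = {b, c, g}  B8 = {b, c, e}
Tree: B1–B2, B2–B3, B3–B4, B4–B5, B5–B6, B6–B7, B7–B8
Every bag has size at most 3, so the width is 3 − 1 = 2 and tw(G) ≤ 2. Since c–h–f–a–j–d–i–g–b–e–c is a cycle in G, G is not acyclic. Forests are exactly the graphs of treewidth ≤ 1, so tw(G) ≥ 2. Combining the bounds, tw(G) = 2.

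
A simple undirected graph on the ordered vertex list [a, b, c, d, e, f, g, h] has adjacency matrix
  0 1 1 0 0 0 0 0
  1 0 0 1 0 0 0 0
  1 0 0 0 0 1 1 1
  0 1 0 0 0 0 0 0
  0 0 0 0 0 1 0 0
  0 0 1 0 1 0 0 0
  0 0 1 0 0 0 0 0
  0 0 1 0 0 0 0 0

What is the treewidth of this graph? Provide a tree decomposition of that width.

Treewidth 1.
Bags: B1 = {c, g}  B2 = {a, c}  B3 = {c, f}  B4 = {a, b}  B5 = {c, h}  B6 = {e, f}  B7 = {b, d}
Tree: B1–B2, B2–B3, B2–B4, B3–B5, B3–B6, B4–B7

Every bag has size at most 2, so the width is 2 − 1 = 1 and tw(G) ≤ 1. G has an edge, so its treewidth is at least 1. Therefore the treewidth is 1.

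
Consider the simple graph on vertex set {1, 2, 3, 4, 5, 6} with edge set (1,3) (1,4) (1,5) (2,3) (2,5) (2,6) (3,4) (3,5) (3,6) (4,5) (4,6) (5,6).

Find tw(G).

A width-3 tree decomposition is:
Bags: B1 = {1, 3, 4, 5}  B2 = {3, 4, 5, 6}  B3 = {2, 3, 5, 6}
Tree: B1–B2, B2–B3
The largest bag has 4 vertices, giving width 3; this decomposition certifies tw(G) ≤ 3. Conversely, {2, 3, 5, 6} is a clique of size 4, and the vertices of any clique must share a bag in every tree decomposition; so some bag has ≥ 4 vertices and tw(G) ≥ 3. Combining the bounds, tw(G) = 3.

3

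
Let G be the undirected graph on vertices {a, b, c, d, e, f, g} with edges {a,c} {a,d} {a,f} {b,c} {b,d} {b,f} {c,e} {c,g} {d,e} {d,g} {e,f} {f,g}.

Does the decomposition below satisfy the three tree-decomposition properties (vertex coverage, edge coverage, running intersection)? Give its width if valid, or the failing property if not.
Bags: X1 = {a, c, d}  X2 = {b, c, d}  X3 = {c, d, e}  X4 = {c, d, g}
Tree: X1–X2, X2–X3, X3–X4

A tree decomposition must satisfy three properties: every vertex lies in some bag; for every edge, both endpoints lie together in some bag; and for every vertex, the bags containing it form a connected subtree. Here vertex f appears in no bag, so the decomposition is invalid.

No — vertex f appears in no bag.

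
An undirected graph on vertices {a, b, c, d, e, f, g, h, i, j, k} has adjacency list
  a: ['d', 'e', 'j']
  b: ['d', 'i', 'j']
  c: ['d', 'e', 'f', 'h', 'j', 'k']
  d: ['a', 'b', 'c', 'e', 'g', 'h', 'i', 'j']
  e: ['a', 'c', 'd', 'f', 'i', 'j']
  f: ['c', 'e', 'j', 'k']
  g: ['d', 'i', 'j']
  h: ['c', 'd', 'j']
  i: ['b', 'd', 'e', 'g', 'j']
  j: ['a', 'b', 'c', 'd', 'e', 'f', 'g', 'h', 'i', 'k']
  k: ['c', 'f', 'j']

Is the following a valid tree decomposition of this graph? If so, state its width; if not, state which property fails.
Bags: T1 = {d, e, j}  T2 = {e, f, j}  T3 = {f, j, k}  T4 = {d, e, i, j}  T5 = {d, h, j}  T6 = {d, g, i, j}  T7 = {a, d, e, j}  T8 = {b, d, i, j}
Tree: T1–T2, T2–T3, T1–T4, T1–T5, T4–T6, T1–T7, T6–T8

A tree decomposition must satisfy three properties: every vertex lies in some bag; for every edge, both endpoints lie together in some bag; and for every vertex, the bags containing it form a connected subtree. Here vertex c appears in no bag, so the decomposition is invalid.

No — vertex c appears in no bag.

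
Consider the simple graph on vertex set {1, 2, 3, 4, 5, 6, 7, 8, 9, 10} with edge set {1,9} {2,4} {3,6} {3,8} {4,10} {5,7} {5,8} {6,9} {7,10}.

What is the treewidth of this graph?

1

A width-1 tree decomposition is:
Bags: B1 = {2, 4}  B2 = {4, 10}  B3 = {7, 10}  B4 = {5, 7}  B5 = {5, 8}  B6 = {3, 8}  B7 = {3, 6}  B8 = {6, 9}  B9 = {1, 9}
Tree: B1–B2, B2–B3, B3–B4, B4–B5, B5–B6, B6–B7, B7–B8, B8–B9
The largest bag has 2 vertices, giving width 1; this decomposition certifies tw(G) ≤ 1. Any graph with an edge has treewidth ≥ 1, and G has the edge 2–4. Hence tw(G) = 1 exactly.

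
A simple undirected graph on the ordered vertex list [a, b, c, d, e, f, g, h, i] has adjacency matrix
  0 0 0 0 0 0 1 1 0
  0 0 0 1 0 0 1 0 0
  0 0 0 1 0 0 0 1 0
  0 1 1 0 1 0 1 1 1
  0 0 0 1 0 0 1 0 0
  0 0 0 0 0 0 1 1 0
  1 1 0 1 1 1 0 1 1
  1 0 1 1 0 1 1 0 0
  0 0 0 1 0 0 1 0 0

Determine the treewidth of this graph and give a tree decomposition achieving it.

Each bag holds 3 vertices, so the decomposition has width 2, which upper-bounds the treewidth. On the other hand G contains the 3-clique {d, e, g}. A clique must lie in a single bag of any decomposition, so no decomposition can have width below 2. Hence tw(G) = 2 exactly.

Treewidth 2.
One such decomposition:
Bags: B1 = {d, g, h}  B2 = {c, d, h}  B3 = {d, g, i}  B4 = {a, g, h}  B5 = {d, e, g}  B6 = {f, g, h}  B7 = {b, d, g}
Tree: B1–B2, B1–B3, B1–B4, B3–B5, B4–B6, B5–B7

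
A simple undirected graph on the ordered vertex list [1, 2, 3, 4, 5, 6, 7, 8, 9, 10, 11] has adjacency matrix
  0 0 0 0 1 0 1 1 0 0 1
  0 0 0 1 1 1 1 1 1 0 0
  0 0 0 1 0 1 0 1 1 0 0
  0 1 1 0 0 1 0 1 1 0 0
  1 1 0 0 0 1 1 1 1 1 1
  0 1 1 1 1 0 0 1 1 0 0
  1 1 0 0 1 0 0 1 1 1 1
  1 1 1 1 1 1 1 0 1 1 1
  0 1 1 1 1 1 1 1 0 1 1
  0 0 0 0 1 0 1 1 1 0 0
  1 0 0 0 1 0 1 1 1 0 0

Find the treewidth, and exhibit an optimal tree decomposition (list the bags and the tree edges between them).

Each bag holds 5 vertices, so the decomposition has width 4, which upper-bounds the treewidth. Conversely, {1, 5, 7, 8, 11} is a clique of size 5, and the vertices of any clique must share a bag in every tree decomposition; so some bag has ≥ 5 vertices and tw(G) ≥ 4. Therefore the treewidth is 4.

Treewidth 4.
One optimal decomposition is:
Bags: B1 = {2, 5, 7, 8, 9}  B2 = {2, 5, 6, 8, 9}  B3 = {5, 7, 8, 9, 11}  B4 = {5, 7, 8, 9, 10}  B5 = {1, 5, 7, 8, 11}  B6 = {2, 4, 6, 8, 9}  B7 = {3, 4, 6, 8, 9}
Tree: B1–B2, B1–B3, B1–B4, B3–B5, B2–B6, B6–B7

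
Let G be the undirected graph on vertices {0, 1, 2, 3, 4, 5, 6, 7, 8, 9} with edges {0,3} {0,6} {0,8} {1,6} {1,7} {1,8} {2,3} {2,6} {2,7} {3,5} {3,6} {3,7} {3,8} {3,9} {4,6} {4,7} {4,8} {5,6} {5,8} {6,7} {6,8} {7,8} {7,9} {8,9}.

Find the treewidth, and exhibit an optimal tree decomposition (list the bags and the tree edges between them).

Treewidth 3.
One optimal decomposition is:
Bags: B1 = {3, 6, 7, 8}  B2 = {3, 7, 8, 9}  B3 = {2, 3, 6, 7}  B4 = {1, 6, 7, 8}  B5 = {0, 3, 6, 8}  B6 = {3, 5, 6, 8}  B7 = {4, 6, 7, 8}
Tree: B1–B2, B1–B3, B1–B4, B1–B5, B1–B6, B4–B7

The largest bag has 4 vertices, giving width 3; this decomposition certifies tw(G) ≤ 3. On the other hand G contains the 4-clique {3, 7, 8, 9}. A clique must lie in a single bag of any decomposition, so no decomposition can have width below 3. Combining the bounds, tw(G) = 3.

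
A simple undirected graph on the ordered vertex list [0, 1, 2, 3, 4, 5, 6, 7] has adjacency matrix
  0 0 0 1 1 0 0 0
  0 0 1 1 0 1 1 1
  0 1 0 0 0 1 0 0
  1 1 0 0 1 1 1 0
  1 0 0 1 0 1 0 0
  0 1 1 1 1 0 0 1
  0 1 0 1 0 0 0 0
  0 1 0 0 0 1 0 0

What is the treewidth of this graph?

A width-2 tree decomposition is:
Bags: B1 = {1, 2, 5}  B2 = {1, 5, 7}  B3 = {1, 3, 5}  B4 = {1, 3, 6}  B5 = {3, 4, 5}  B6 = {0, 3, 4}
Tree: B1–B2, B1–B3, B3–B4, B3–B5, B5–B6
The largest bag has 3 vertices, giving width 2; this decomposition certifies tw(G) ≤ 2. For the lower bound, the 3 vertices {0, 3, 4} are pairwise adjacent, and any tree decomposition puts a clique entirely inside one bag — forcing width ≥ 2. Hence tw(G) = 2 exactly.

2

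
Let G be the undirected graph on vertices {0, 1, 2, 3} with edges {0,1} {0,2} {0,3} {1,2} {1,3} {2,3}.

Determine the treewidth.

3

A width-3 tree decomposition is:
Bags: B1 = {0, 1, 2, 3}
Tree: (single bag)
With just one bag of size 4, the width is 4 − 1 = 3, so tw(G) ≤ 3. Conversely, {0, 1, 2, 3} is a clique of size 4, and the vertices of any clique must share a bag in every tree decomposition; so some bag has ≥ 4 vertices and tw(G) ≥ 3. Combining the bounds, tw(G) = 3.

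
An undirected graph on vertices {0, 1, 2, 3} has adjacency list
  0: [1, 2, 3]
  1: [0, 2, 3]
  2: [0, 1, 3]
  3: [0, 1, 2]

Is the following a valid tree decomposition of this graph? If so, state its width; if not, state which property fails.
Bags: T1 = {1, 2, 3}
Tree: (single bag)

A tree decomposition must satisfy three properties: every vertex lies in some bag; for every edge, both endpoints lie together in some bag; and for every vertex, the bags containing it form a connected subtree. Here vertex 0 appears in no bag, so the decomposition is invalid.

No — vertex 0 appears in no bag.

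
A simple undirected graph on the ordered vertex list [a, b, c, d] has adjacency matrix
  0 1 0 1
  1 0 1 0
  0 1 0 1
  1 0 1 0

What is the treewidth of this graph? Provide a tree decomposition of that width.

Every bag has size at most 3, so the width is 3 − 1 = 2 and tw(G) ≤ 2. Since b–a–d–c–b is a cycle in G, G is not acyclic. Forests are exactly the graphs of treewidth ≤ 1, so tw(G) ≥ 2. Hence tw(G) = 2 exactly.

Treewidth 2.
Bags: B1 = {a, b, d}  B2 = {b, c, d}
Tree: B1–B2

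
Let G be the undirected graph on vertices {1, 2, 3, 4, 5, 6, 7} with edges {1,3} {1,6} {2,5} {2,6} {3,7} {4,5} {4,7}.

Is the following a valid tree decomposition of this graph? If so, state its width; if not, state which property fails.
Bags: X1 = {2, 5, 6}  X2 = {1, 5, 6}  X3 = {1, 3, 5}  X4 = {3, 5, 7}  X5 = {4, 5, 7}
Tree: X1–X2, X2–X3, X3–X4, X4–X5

Yes; width 2.

Checking the three conditions: (i) the bags cover all of {1, 2, 3, 4, 5, 6, 7}; (ii) for each edge, some bag contains both endpoints; (iii) the bags containing any fixed vertex form a subtree. All hold, so the decomposition is valid with width 3 − 1 = 2.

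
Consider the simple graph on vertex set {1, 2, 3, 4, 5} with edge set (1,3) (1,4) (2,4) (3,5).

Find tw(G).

1

A width-1 tree decomposition is:
Bags: B1 = {2, 4}  B2 = {1, 4}  B3 = {1, 3}  B4 = {3, 5}
Tree: B1–B2, B2–B3, B3–B4
Every bag has size at most 2, so the width is 2 − 1 = 1 and tw(G) ≤ 1. G has an edge, so its treewidth is at least 1. The upper and lower bounds meet at 1, so that is the treewidth.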